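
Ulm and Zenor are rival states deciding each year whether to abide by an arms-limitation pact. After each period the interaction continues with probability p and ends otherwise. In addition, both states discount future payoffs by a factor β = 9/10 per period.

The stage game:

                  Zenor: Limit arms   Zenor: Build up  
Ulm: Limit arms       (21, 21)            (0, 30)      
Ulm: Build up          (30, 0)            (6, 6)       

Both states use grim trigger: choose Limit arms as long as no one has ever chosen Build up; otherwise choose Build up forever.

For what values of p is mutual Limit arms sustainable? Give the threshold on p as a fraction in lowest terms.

With continuation probability p and discount β, the effective per-period discount factor is βp.
Grim-trigger IC: βp ≥ (30−21)/(30−6) = 3/8.
So p ≥ (3/8)/(9/10) = 5/12.

5/12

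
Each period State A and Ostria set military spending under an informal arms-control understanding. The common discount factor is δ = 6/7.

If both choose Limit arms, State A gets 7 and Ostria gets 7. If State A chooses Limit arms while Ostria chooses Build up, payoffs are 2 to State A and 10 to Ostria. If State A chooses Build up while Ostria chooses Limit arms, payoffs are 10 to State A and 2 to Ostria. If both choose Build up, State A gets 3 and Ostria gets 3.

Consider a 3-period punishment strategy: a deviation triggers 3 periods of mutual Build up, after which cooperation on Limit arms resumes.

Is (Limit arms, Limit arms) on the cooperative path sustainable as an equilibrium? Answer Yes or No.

Yes

IC: δ+…+δ^3 ≥ (10−7)/(7−3) = 3/4.
At δ = 6/7: partial sum = 2.2216 ≥ 0.7500. Cooperation sustainable.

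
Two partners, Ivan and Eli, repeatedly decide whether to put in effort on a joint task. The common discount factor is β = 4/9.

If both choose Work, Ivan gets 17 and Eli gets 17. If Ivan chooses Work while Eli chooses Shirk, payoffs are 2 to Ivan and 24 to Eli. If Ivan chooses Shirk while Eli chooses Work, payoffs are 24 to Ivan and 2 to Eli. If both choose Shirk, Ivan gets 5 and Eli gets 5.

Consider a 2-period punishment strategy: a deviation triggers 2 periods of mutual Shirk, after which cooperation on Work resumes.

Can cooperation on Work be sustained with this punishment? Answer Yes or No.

IC: β+…+β^2 ≥ (24−17)/(17−5) = 7/12.
At β = 4/9: partial sum = 0.6420 ≥ 0.5833. Cooperation sustainable.

Yes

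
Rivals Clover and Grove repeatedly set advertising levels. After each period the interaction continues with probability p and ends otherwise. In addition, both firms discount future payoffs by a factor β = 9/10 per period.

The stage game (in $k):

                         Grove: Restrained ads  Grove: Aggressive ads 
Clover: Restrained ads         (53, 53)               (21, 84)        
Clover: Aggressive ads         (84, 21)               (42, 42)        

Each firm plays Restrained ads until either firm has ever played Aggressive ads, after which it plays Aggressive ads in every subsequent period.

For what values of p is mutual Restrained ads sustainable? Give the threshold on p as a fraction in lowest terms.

Expected continuation weight on next period's payoff is β·p = 9/10·p, which plays the role of the discount factor.
Cooperation requires 9/10·p ≥ (84−53)/(84−42) = 31/42, hence p ≥ 155/189.

155/189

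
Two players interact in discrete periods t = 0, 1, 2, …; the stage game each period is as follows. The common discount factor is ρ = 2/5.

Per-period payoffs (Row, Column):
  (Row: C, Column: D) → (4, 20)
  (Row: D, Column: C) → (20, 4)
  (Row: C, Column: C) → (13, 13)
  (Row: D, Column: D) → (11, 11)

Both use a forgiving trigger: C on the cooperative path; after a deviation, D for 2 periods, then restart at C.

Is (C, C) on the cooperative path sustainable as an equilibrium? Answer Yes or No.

No

IC: ρ+…+ρ^2 ≥ (20−13)/(13−11) = 7/2.
At ρ = 2/5: partial sum = 0.5600 < 3.5000. Cooperation not sustainable.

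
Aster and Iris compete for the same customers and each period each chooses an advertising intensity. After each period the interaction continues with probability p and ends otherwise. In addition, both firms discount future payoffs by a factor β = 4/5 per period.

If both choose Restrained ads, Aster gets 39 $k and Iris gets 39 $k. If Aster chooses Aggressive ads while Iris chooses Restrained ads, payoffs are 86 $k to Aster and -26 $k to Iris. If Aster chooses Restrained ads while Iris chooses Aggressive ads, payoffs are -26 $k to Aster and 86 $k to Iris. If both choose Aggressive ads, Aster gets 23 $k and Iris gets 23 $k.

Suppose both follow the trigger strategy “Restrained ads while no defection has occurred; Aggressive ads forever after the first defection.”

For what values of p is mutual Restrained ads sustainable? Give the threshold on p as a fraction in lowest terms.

Expected continuation weight on next period's payoff is β·p = 4/5·p, which plays the role of the discount factor.
Cooperation requires 4/5·p ≥ (86−39)/(86−23) = 47/63, hence p ≥ 235/252.

235/252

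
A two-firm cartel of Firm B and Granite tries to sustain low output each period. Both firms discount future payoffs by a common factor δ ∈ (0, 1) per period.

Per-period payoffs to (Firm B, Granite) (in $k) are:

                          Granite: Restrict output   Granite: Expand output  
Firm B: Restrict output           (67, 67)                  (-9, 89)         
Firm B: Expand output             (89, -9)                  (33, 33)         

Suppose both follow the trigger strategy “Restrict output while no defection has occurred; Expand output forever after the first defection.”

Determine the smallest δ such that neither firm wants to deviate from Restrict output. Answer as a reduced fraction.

11/28

67/(1−δ) ≥ 89 + 33δ/(1−δ)
67 ≥ 89 − 56δ
δ ≥ 22/56 = 11/28.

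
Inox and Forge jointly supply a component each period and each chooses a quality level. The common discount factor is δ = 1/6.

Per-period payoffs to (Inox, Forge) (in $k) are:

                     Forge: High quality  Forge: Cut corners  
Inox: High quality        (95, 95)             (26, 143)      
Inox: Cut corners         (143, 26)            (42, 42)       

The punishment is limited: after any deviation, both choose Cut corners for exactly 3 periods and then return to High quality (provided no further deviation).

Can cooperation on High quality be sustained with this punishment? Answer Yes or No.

No

Comparing payoff streams over the 4 periods until play realigns: cooperate → 95(1+δ+…+δ^3); deviate → 143 + 42(δ+…+δ^3).
Cooperation is sustained iff (95−42)(δ+…+δ^3) ≥ 143−95.
δ+…+δ^3 = 1/6·(1−(1/6)^3)/(1−1/6) = 0.1991, and (143−95)/(95−42) = 0.9057.
0.1991 < 0.9057, so cooperation is not sustainable.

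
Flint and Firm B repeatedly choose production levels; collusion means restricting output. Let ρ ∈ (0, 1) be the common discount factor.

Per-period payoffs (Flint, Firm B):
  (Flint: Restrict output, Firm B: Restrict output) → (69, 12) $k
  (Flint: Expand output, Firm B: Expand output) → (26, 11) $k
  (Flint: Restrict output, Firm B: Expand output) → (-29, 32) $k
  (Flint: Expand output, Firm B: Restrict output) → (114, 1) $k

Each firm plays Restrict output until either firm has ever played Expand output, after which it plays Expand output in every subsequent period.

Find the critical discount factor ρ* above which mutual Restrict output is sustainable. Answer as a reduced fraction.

Flint: cooperation gives 69 each period; deviation gives 114 once then 26 forever.
  69/(1−ρ) ≥ 114 + 26ρ/(1−ρ) ⇒ ρ ≥ 45/88.
Firm B: cooperation gives 12 each period; deviation gives 32 once then 11 forever.
  ρ ≥ 20/21.
Both must hold, so the binding constraint is Firm B's: ρ ≥ 20/21.

20/21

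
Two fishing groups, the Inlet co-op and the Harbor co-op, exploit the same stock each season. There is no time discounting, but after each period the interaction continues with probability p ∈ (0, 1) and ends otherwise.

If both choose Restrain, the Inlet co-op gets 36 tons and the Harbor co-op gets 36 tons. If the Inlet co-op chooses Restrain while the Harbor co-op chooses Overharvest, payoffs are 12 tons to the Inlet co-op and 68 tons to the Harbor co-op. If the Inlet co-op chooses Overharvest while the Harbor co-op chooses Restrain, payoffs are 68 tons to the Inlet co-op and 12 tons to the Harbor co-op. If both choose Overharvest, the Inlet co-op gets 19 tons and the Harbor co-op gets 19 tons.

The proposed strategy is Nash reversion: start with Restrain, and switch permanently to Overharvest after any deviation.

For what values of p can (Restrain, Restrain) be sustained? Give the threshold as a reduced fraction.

32/49

With no time discounting, the continuation probability p plays the role of the discount factor.
Grim-trigger IC: 36/(1−p) ≥ 68 + 19p/(1−p) ⇒ p ≥ (68−36)/(68−19) = 32/49.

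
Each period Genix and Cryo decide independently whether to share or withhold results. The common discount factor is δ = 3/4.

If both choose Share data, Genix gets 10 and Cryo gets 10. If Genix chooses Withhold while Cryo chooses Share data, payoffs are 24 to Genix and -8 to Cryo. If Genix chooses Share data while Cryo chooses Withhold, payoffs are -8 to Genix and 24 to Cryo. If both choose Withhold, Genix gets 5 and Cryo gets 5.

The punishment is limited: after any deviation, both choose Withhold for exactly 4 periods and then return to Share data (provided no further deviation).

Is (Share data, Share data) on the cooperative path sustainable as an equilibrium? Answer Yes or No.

No

IC: δ+…+δ^4 ≥ (24−10)/(10−5) = 14/5.
At δ = 3/4: partial sum = 2.0508 < 2.8000. Cooperation not sustainable.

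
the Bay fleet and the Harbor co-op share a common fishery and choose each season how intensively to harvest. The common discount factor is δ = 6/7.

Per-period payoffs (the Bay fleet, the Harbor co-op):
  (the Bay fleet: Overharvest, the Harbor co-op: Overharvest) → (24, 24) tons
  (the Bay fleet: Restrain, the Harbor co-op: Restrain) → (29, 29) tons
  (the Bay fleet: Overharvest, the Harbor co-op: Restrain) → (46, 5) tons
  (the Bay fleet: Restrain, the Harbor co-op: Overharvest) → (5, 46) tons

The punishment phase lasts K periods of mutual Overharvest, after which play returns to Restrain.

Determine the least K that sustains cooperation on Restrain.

IC: δ(1−δ^K)/(1−δ) ≥ (46−29)/(29−24) = 17/5.
With δ = 6/7: need 1 − δ^K ≥ 17/5·(1−6/7)/(6/7), i.e. δ^K ≤ 0.4333.
Since (6/7)^5 = 0.4627 and (6/7)^6 = 0.3966, the smallest such K is 6.

6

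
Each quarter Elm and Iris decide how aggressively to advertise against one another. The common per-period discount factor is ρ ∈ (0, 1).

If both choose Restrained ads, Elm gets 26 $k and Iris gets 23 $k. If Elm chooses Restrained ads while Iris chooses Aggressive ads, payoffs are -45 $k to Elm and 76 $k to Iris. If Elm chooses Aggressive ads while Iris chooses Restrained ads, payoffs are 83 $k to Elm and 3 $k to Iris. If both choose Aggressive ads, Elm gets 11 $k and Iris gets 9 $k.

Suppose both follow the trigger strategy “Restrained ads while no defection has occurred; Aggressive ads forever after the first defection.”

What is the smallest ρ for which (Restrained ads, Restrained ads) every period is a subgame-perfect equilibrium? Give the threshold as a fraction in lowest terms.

For Elm: deviation gain 83−26 = 57, per-period punishment loss 26−11 = 15. IC gives ρ ≥ 57/72 = 19/24.
For Iris: gain 53, loss 14 per period, so ρ ≥ 53/67.
The tighter constraint is Elm's, so cooperation needs ρ ≥ 19/24.

19/24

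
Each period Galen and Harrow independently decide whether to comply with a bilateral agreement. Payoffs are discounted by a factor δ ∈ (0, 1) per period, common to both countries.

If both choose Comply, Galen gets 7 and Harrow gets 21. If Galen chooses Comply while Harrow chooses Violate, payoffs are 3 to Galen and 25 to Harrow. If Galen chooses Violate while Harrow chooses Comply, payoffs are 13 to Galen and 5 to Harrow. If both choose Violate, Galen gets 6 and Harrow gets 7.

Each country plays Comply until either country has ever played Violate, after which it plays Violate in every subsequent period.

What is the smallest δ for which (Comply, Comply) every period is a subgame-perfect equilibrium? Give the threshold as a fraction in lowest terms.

Galen's threshold: (13−7)/(13−6) = 6/7.
Harrow's threshold: (25−21)/(25−7) = 2/9.
6/7 > 2/9, so Galen binds and δ* = 6/7.

6/7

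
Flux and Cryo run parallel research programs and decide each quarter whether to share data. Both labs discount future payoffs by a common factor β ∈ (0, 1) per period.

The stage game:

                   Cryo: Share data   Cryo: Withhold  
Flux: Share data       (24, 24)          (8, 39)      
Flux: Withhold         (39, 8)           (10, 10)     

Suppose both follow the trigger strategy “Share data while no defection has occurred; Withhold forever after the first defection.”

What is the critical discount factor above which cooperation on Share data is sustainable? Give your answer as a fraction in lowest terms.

15/29

Under grim trigger the critical discount factor is (T−C)/(T−P) with T = 39, C = 24, P = 10.
β* = (39−24)/(39−10) = 15/29.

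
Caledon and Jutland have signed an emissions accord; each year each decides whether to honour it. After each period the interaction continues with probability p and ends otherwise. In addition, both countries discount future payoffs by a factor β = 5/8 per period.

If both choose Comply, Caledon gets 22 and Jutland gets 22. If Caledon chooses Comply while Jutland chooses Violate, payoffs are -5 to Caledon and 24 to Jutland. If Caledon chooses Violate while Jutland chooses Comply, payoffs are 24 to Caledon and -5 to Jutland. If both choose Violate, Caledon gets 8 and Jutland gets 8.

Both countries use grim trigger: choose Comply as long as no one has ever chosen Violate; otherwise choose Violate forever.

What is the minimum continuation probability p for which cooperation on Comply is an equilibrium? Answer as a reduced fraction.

With continuation probability p and discount β, the effective per-period discount factor is βp.
Grim-trigger IC: βp ≥ (24−22)/(24−8) = 1/8.
So p ≥ (1/8)/(5/8) = 1/5.

1/5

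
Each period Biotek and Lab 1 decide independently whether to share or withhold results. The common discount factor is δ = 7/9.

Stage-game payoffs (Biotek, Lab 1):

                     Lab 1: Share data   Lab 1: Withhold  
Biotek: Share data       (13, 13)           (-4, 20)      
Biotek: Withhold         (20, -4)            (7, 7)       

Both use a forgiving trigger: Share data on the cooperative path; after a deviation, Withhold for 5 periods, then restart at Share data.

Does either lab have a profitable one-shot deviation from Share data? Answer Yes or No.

No

A one-shot deviation gives 20 now, then 7 for 5 periods, then back to 13.
Gain from deviating: (20−13) today; loss: (13−7) in each of the next 5 periods.
No-deviation condition: (13−7)(δ+…+δ^5) ≥ 20−13, i.e. δ+…+δ^5 ≥ 7/6.
At δ = 7/9: δ+…+δ^5 = 2.5038 ≥ 1.1667.
So cooperation is sustainable.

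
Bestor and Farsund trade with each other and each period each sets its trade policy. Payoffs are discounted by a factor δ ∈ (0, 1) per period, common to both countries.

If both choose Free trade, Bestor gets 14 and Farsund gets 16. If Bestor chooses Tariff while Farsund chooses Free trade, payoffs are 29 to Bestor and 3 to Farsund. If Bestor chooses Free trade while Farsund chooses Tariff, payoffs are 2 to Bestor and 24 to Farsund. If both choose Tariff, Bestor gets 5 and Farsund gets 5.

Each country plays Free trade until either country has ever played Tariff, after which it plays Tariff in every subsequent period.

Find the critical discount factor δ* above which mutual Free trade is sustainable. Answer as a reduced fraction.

Bestor: cooperation gives 14 each period; deviation gives 29 once then 5 forever.
  14/(1−δ) ≥ 29 + 5δ/(1−δ) ⇒ δ ≥ 15/24 = 5/8.
Farsund: cooperation gives 16 each period; deviation gives 24 once then 5 forever.
  δ ≥ 8/19.
Both must hold, so the binding constraint is Bestor's: δ ≥ 5/8.

5/8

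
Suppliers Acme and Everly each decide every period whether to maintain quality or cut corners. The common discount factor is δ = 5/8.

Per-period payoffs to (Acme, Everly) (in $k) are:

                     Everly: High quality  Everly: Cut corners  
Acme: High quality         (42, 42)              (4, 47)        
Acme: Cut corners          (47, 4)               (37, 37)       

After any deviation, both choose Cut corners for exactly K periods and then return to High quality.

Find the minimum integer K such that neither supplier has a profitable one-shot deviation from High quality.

2

IC: δ(1−δ^K)/(1−δ) ≥ (47−42)/(42−37) = 1.
With δ = 5/8: need 1 − δ^K ≥ 1·(1−5/8)/(5/8), i.e. δ^K ≤ 0.4000.
Since (5/8)^1 = 0.6250 and (5/8)^2 = 0.3906, the smallest such K is 2.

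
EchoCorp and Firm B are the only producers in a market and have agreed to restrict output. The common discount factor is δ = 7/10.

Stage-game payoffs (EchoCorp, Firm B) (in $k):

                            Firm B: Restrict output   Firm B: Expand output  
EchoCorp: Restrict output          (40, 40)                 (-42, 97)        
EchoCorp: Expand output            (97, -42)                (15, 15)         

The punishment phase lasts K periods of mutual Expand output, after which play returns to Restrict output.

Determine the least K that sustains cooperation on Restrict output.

11

IC: δ(1−δ^K)/(1−δ) ≥ (97−40)/(40−15) = 57/25.
With δ = 7/10: need 1 − δ^K ≥ 57/25·(1−7/10)/(7/10), i.e. δ^K ≤ 0.0229.
Since (7/10)^10 = 0.0282 and (7/10)^11 = 0.0198, the smallest such K is 11.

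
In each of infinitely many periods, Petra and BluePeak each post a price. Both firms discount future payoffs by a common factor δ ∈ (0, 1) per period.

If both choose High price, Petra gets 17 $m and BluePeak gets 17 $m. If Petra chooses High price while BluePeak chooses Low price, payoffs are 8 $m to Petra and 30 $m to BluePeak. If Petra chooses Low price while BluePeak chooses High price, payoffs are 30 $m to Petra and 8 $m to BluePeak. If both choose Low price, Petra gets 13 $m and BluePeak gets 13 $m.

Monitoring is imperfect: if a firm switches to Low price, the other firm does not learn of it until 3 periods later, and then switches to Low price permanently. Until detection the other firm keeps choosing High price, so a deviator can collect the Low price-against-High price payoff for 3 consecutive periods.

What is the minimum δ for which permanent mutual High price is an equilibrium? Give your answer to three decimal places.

0.914

A deviator earns 30 for 3 periods, then 13 forever; cooperating earns 17 forever. Multiplying the IC by (1−δ):
17 ≥ 30(1−δ^3) + 13δ^3, so 17·δ^3 ≥ 13 and δ^3 ≥ 13/17.
δ ≥ (13/17)^(1/3) ≈ 0.914.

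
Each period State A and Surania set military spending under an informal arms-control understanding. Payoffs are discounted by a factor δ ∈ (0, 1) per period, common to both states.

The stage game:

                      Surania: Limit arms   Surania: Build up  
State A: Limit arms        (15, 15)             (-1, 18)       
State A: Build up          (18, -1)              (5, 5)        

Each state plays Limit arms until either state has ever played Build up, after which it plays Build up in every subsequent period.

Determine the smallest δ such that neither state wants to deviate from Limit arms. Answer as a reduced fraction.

3/13

Cooperation forever yields 15 each period: 15/(1−δ).
Deviating yields 18 once, then 5 forever: 18 + 5δ/(1−δ).
No profitable deviation requires 15/(1−δ) ≥ 18 + 5δ/(1−δ).
Multiplying by (1−δ): 15 ≥ 18(1−δ) + 5δ = 18 − 13δ.
So 13δ ≥ 3, i.e. δ ≥ 3/13.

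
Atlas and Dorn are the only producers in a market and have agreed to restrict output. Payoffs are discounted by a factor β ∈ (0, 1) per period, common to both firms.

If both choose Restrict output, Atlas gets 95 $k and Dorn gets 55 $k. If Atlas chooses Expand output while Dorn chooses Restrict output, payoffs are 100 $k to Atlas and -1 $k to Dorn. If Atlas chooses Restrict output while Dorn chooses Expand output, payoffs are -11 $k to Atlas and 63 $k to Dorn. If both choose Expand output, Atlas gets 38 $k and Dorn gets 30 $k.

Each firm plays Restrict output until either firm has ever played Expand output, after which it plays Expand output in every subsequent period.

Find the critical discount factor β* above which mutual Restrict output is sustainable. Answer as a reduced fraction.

8/33

Atlas: cooperation gives 95 each period; deviation gives 100 once then 38 forever.
  95/(1−β) ≥ 100 + 38β/(1−β) ⇒ β ≥ 5/62.
Dorn: cooperation gives 55 each period; deviation gives 63 once then 30 forever.
  β ≥ 8/33.
Both must hold, so the binding constraint is Dorn's: β ≥ 8/33.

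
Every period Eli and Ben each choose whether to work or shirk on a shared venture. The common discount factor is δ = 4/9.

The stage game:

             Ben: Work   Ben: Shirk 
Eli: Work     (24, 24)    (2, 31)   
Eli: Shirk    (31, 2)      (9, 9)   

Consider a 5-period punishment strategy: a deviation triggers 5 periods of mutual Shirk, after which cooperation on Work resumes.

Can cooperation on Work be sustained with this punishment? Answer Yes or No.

Yes

IC: δ+…+δ^5 ≥ (31−24)/(24−9) = 7/15.
At δ = 4/9: partial sum = 0.7861 ≥ 0.4667. Cooperation sustainable.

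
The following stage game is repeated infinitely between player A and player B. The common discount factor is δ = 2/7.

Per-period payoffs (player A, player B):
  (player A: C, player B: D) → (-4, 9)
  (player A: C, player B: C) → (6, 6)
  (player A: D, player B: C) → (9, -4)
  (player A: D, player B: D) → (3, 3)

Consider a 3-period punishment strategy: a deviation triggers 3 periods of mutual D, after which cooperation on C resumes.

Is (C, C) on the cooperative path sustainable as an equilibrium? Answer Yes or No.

IC: δ+…+δ^3 ≥ (9−6)/(6−3) = 1.
At δ = 2/7: partial sum = 0.3907 < 1.0000. Cooperation not sustainable.

No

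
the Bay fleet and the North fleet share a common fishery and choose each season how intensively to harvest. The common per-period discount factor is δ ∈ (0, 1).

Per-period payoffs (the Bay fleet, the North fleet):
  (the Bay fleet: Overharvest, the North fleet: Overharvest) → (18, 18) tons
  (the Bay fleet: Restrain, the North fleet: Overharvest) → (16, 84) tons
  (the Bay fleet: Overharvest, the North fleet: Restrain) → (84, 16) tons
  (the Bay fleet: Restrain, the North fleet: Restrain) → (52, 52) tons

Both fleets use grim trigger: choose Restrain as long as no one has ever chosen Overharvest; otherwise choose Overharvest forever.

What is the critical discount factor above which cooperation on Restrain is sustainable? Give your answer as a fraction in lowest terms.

16/33

One-period gain from deviating is 84 − 52 = 32. The loss is 52 − 18 = 34 in every subsequent period, with present value 34·δ/(1−δ).
Deviation is unprofitable when 34·δ/(1−δ) ≥ 32, i.e. δ/(1−δ) ≥ 16/17.
Equivalently δ ≥ 32/(32+34) = 16/33.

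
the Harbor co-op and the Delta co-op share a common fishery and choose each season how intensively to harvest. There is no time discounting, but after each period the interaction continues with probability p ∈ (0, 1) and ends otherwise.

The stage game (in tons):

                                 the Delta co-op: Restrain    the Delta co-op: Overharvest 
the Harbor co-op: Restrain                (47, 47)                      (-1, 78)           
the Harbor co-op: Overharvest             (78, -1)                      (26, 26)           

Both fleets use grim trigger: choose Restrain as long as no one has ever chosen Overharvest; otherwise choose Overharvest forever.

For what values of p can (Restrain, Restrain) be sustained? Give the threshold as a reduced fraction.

31/52

With no time discounting, the continuation probability p plays the role of the discount factor.
Grim-trigger IC: 47/(1−p) ≥ 78 + 26p/(1−p) ⇒ p ≥ (78−47)/(78−26) = 31/52.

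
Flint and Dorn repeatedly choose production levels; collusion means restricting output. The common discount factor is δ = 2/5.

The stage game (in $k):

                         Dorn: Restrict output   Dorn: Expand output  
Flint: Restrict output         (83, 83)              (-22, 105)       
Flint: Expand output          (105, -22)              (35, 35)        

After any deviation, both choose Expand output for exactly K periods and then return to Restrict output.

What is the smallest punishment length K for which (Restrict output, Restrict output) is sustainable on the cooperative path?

Need Σ_{k=1}^{K} δ^k ≥ (105−83)/(83−35) = 0.4583 at δ = 2/5.
At K = 1 the sum is 0.4000 < 0.4583; at K = 2 it is 0.5600 ≥ 0.4583.
So the minimum punishment length is K = 2.

2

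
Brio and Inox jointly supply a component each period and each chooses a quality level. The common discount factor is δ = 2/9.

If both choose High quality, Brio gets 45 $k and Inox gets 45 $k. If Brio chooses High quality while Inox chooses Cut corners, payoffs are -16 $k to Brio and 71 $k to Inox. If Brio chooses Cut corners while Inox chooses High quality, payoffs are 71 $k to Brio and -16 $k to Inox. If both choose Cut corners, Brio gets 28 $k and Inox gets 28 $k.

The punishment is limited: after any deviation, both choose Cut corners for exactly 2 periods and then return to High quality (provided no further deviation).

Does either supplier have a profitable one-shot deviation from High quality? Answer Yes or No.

Yes

Comparing payoff streams over the 3 periods until play realigns: cooperate → 45(1+δ+…+δ^2); deviate → 71 + 28(δ+…+δ^2).
Cooperation is sustained iff (45−28)(δ+…+δ^2) ≥ 71−45.
δ+…+δ^2 = 2/9·(1−(2/9)^2)/(1−2/9) = 0.2716, and (71−45)/(45−28) = 1.5294.
0.2716 < 1.5294, so cooperation is not sustainable.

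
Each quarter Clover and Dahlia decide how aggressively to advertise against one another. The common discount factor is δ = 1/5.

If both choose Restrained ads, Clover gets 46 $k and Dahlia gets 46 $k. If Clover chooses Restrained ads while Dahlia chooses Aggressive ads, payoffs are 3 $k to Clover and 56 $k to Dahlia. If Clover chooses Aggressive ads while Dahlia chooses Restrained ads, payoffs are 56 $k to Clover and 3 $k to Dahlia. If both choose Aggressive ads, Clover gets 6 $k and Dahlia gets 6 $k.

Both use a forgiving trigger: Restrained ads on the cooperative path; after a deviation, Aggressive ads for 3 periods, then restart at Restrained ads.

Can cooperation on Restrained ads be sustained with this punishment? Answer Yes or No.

Comparing payoff streams over the 4 periods until play realigns: cooperate → 46(1+δ+…+δ^3); deviate → 56 + 6(δ+…+δ^3).
Cooperation is sustained iff (46−6)(δ+…+δ^3) ≥ 56−46.
δ+…+δ^3 = 1/5·(1−(1/5)^3)/(1−1/5) = 0.2480, and (56−46)/(46−6) = 0.2500.
0.2480 < 0.2500, so cooperation is not sustainable.

No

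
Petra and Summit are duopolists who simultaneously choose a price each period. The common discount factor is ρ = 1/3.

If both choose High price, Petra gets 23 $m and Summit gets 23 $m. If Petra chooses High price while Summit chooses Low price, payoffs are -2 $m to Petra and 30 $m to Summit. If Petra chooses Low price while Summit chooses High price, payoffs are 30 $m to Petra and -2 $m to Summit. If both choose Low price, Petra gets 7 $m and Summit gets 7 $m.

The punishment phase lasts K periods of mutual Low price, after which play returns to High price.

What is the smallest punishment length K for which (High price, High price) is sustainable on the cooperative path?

2

No profitable deviation requires (23−7)(ρ+…+ρ^K) ≥ 30−23, i.e. ρ+…+ρ^K ≥ 7/16 ≈ 0.4375.
With ρ = 1/3, the partial sums are K=1: 0.3333, K=2: 0.4444.
K = 2 is the first length at which the sum reaches 0.4375.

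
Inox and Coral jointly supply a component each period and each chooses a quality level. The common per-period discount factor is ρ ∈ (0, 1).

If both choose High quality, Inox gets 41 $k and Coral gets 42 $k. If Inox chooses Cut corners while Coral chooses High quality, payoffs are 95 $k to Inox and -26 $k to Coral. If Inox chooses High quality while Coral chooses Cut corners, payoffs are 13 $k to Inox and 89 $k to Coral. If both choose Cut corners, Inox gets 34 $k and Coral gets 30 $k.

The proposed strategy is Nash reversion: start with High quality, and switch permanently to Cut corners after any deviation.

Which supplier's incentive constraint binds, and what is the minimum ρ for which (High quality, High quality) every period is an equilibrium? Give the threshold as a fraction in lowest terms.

Inox; ρ ≥ 54/61

For Inox: deviation gain 95−41 = 54, per-period punishment loss 41−34 = 7. IC gives ρ ≥ 54/61.
For Coral: gain 47, loss 12 per period, so ρ ≥ 47/59.
The tighter constraint is Inox's, so cooperation needs ρ ≥ 54/61.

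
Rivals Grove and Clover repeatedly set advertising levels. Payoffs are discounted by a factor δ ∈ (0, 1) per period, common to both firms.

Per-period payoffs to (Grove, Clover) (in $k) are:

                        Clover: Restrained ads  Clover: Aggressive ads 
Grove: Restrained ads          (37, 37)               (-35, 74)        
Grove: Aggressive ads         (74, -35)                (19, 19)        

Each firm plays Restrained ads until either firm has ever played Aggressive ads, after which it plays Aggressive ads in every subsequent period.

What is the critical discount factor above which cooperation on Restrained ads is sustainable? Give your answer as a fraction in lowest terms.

37/55

One-period gain from deviating is 74 − 37 = 37. The loss is 37 − 19 = 18 in every subsequent period, with present value 18·δ/(1−δ).
Deviation is unprofitable when 18·δ/(1−δ) ≥ 37, i.e. δ/(1−δ) ≥ 37/18.
Equivalently δ ≥ 37/(37+18) = 37/55.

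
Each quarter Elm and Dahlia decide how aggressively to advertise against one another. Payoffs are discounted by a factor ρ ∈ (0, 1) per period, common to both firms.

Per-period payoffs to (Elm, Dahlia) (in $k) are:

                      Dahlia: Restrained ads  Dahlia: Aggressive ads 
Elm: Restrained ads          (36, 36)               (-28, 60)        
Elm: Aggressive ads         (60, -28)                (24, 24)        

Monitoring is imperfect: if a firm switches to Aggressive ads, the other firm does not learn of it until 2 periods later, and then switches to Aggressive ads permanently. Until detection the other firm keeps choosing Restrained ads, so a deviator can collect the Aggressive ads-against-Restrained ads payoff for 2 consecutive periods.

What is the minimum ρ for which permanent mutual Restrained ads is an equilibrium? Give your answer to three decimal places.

0.816

Deviating for the 2 undetected periods gains 60−36 = 24 per period over cooperation, then loses 36−24 = 12 per period forever once punishment starts.
Gain: 24(1 + ρ + … + ρ^1); loss: 12·ρ^2/(1−ρ).
No profitable deviation ⇔ 24(1−ρ^2) ≤ 12·ρ^2, i.e. ρ^2 ≥ 24/(24+12) = 2/3.
Hence ρ ≥ (2/3)^(1/2) ≈ 0.816.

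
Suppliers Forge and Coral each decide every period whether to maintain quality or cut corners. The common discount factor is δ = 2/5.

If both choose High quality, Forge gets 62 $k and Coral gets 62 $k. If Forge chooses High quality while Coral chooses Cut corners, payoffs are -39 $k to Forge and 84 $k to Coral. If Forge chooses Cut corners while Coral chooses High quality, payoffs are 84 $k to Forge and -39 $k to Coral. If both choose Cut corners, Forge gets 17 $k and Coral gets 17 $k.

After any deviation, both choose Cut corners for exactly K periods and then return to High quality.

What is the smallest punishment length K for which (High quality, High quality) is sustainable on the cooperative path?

2

IC: δ(1−δ^K)/(1−δ) ≥ (84−62)/(62−17) = 22/45.
With δ = 2/5: need 1 − δ^K ≥ 22/45·(1−2/5)/(2/5), i.e. δ^K ≤ 0.2667.
Since (2/5)^1 = 0.4000 and (2/5)^2 = 0.1600, the smallest such K is 2.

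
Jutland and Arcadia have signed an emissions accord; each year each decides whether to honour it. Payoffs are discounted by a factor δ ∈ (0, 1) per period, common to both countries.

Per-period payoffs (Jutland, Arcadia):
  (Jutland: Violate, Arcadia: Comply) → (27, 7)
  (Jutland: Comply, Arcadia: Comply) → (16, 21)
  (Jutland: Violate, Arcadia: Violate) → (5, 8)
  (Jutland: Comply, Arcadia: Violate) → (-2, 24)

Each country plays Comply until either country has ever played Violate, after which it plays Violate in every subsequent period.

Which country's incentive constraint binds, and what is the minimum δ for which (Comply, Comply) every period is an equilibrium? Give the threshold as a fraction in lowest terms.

Jutland: cooperation gives 16 each period; deviation gives 27 once then 5 forever.
  16/(1−δ) ≥ 27 + 5δ/(1−δ) ⇒ δ ≥ 11/22 = 1/2.
Arcadia: cooperation gives 21 each period; deviation gives 24 once then 8 forever.
  δ ≥ 3/16.
Both must hold, so the binding constraint is Jutland's: δ ≥ 1/2.

Jutland; δ ≥ 1/2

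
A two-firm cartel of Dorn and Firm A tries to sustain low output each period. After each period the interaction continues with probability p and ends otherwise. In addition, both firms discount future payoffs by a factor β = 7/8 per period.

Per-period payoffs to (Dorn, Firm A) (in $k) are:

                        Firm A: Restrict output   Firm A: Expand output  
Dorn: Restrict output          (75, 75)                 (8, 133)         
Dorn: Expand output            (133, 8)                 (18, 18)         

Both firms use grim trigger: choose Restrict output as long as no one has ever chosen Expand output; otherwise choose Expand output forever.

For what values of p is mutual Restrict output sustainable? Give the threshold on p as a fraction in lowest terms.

Expected continuation weight on next period's payoff is β·p = 7/8·p, which plays the role of the discount factor.
Cooperation requires 7/8·p ≥ (133−75)/(133−18) = 58/115, hence p ≥ 464/805.

464/805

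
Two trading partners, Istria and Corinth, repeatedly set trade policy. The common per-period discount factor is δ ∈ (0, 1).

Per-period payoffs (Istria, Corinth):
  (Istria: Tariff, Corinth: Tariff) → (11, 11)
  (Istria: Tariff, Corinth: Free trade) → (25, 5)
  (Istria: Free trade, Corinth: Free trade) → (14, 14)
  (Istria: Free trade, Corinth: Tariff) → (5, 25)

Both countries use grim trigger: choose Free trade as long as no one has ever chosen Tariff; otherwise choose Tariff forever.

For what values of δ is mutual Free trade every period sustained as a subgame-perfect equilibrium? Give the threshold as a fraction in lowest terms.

One-period gain from deviating is 25 − 14 = 11. The loss is 14 − 11 = 3 in every subsequent period, with present value 3·δ/(1−δ).
Deviation is unprofitable when 3·δ/(1−δ) ≥ 11, i.e. δ/(1−δ) ≥ 11/3.
Equivalently δ ≥ 11/(11+3) = 11/14.

11/14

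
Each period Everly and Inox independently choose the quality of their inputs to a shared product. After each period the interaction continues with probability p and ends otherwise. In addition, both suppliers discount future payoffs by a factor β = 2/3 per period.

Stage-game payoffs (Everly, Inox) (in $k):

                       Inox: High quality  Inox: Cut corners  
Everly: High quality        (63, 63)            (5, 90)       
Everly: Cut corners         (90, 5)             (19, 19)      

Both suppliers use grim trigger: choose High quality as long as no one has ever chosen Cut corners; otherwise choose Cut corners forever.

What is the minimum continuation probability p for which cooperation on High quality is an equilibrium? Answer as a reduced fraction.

Expected continuation weight on next period's payoff is β·p = 2/3·p, which plays the role of the discount factor.
Cooperation requires 2/3·p ≥ (90−63)/(90−19) = 27/71, hence p ≥ 81/142.

81/142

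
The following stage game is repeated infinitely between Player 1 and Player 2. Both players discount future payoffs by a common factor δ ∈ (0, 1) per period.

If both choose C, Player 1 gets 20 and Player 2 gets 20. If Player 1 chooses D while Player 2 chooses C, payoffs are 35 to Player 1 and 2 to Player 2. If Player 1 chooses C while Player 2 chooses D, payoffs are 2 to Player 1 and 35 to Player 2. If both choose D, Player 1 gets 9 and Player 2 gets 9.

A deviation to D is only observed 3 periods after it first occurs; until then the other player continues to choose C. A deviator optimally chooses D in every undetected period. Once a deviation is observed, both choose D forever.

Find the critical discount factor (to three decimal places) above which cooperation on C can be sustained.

A deviator earns 35 for 3 periods, then 9 forever; cooperating earns 20 forever. Multiplying the IC by (1−δ):
20 ≥ 35(1−δ^3) + 9δ^3, so 26·δ^3 ≥ 15 and δ^3 ≥ 15/26.
δ ≥ (15/26)^(1/3) ≈ 0.832.

0.832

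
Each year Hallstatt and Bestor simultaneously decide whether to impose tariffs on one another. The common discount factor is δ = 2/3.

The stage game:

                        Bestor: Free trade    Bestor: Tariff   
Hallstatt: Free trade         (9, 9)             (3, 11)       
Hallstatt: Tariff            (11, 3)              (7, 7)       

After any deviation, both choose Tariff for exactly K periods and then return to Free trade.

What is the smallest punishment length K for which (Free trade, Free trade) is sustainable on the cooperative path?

Need Σ_{k=1}^{K} δ^k ≥ (11−9)/(9−7) = 1.0000 at δ = 2/3.
At K = 1 the sum is 0.6667 < 1.0000; at K = 2 it is 1.1111 ≥ 1.0000.
So the minimum punishment length is K = 2.

2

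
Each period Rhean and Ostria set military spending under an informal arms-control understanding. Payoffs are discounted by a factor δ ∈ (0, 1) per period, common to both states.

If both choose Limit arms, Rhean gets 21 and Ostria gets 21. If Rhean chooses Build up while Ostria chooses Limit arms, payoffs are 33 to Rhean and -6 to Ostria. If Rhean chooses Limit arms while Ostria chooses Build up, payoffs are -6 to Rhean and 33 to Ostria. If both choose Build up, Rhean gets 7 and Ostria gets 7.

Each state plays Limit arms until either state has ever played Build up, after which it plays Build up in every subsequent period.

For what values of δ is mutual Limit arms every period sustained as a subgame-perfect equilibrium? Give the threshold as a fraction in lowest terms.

Cooperation forever yields 21 each period: 21/(1−δ).
Deviating yields 33 once, then 7 forever: 33 + 7δ/(1−δ).
No profitable deviation requires 21/(1−δ) ≥ 33 + 7δ/(1−δ).
Multiplying by (1−δ): 21 ≥ 33(1−δ) + 7δ = 33 − 26δ.
So 26δ ≥ 12, i.e. δ ≥ 12/26 = 6/13.

6/13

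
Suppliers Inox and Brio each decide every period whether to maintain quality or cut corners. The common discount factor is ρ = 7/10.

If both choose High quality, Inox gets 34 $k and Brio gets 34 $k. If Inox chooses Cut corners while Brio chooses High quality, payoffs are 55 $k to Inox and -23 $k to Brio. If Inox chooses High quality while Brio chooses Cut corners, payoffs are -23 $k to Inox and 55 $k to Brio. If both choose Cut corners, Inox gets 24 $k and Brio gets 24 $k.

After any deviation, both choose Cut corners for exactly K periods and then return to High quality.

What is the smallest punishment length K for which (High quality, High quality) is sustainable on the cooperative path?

7

IC: ρ(1−ρ^K)/(1−ρ) ≥ (55−34)/(34−24) = 21/10.
With ρ = 7/10: need 1 − ρ^K ≥ 21/10·(1−7/10)/(7/10), i.e. ρ^K ≤ 0.1000.
Since (7/10)^6 = 0.1176 and (7/10)^7 = 0.0824, the smallest such K is 7.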